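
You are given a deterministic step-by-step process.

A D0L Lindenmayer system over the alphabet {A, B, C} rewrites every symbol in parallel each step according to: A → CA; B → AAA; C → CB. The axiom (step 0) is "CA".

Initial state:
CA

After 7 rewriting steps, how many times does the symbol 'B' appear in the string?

gen 0: CA
gen 1: CBCA
gen 2: CBAAACBCA
gen 3: CBAAACACACACBAAACBCA
gen 4: CBAAACACACACBCACBCACBCACBAAACACACACBAAACBCA
gen 5: CBAAACACACACBCACBCACBCACBAAACBCACBAAACBCACBAAACBCACBAAACACACACBCACBCACBCACBAAACACACACBAAACBCA
gen 6: CBAAACACACACBCACBCACBCACBAAACBCACBAAACBCACBAAACBCACBAAACAC…AACBCACBAAACBCACBAAACACACACBCACBCACBCACBAAACACACACBAAACBCA  (len 203)
gen 7: CBAAACACACACBCACBCACBCACBAAACBCACBAAACBCACBAAACBCACBAAACAC…AACBCACBAAACBCACBAAACACACACBCACBCACBCACBAAACACACACBAAACBCA  (len 442)

76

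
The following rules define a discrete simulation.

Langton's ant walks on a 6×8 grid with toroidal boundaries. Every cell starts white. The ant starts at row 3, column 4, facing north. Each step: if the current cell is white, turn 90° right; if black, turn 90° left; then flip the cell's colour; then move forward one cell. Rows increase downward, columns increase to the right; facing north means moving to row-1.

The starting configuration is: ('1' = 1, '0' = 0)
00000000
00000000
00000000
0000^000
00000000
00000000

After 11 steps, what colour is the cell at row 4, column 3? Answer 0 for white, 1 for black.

1

[0] 00000000
00000000
00000000
0000^000
00000000
00000000
[1] 00000000
00000000
00000000
00001>00
00000000
00000000
[2] 00000000
00000000
00000000
00001100
00000v00
00000000
[3] 00000000
00000000
00000000
00001100
0000<100
00000000
[4] 00000000
00000000
00000000
0000^100
00001100
00000000
[5] 00000000
00000000
00000000
000<0100
00001100
00000000
[6] 00000000
00000000
000^0000
00010100
00001100
00000000
[7] 00000000
00000000
0001>000
00010100
00001100
00000000
[8] 00000000
00000000
00011000
0001v100
00001100
00000000
[9] 00000000
00000000
00011000
000<1100
00001100
00000000
[10] 00000000
00000000
00011000
00001100
000v1100
00000000
[11] 00000000
00000000
00011000
00001100
00<11100
00000000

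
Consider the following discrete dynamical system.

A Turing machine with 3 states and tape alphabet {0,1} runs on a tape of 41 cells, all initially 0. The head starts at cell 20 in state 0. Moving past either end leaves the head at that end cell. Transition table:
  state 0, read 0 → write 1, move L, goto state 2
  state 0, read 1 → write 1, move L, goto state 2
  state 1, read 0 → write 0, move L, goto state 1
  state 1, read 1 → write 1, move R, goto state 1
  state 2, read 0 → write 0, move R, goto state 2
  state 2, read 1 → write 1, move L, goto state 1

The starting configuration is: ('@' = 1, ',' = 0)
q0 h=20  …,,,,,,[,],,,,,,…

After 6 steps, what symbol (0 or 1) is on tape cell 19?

0

gen 0: q0 h=20  …,,,,,,[,],,,,,,…
gen 1: q2 h=19  …,,,,,,[,]@,,,,,…
gen 2: q2 h=20  …,,,,,,[@],,,,,,…
gen 3: q1 h=19  …,,,,,,[,]@,,,,,…
gen 4: q1 h=18  …,,,,,,[,],@,,,,…
gen 5: q1 h=17  …,,,,,,[,],,@,,,…
gen 6: q1 h=16  …,,,,,,[,],,,@,,…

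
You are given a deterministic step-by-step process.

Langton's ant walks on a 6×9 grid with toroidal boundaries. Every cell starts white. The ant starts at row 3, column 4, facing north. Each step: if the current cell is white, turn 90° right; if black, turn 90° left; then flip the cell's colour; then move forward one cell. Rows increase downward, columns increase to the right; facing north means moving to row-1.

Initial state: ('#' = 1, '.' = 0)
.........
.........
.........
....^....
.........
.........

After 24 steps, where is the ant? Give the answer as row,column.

gen 0: .........
.........
.........
....^....
.........
.........
gen 1: .........
.........
.........
....#>...
.........
.........
gen 2: .........
.........
.........
....##...
.....v...
.........
gen 3: .........
.........
.........
....##...
....<#...
.........
gen 4: .........
.........
.........
....^#...
....##...
.........
gen 5: .........
.........
.........
...<.#...
....##...
.........
gen 6: .........
.........
...^.....
...#.#...
....##...
.........
gen 7: .........
.........
...#>....
...#.#...
....##...
.........
gen 8: .........
.........
...##....
...#v#...
....##...
.........
gen 9: .........
.........
...##....
...<##...
....##...
.........
gen 10: .........
.........
...##....
....##...
...v##...
.........
gen 11: .........
.........
...##....
....##...
..<###...
.........
gen 12: .........
.........
...##....
..^.##...
..####...
.........
gen 13: .........
.........
...##....
..#>##...
..####...
.........
gen 14: .........
.........
...##....
..####...
..#v##...
.........
gen 15: .........
.........
...##....
..####...
..#.>#...
.........
gen 16: .........
.........
...##....
..##^#...
..#..#...
.........
gen 17: .........
.........
...##....
..#<.#...
..#..#...
.........
gen 18: .........
.........
...##....
..#..#...
..#v.#...
.........
gen 19: .........
.........
...##....
..#..#...
..<#.#...
.........
gen 20: .........
.........
...##....
..#..#...
...#.#...
..v......
gen 21: .........
.........
...##....
..#..#...
...#.#...
.<#......
gen 22: .........
.........
...##....
..#..#...
.^.#.#...
.##......
gen 23: .........
.........
...##....
..#..#...
.#>#.#...
.##......
gen 24: .........
.........
...##....
..#..#...
.###.#...
.#v......

5,2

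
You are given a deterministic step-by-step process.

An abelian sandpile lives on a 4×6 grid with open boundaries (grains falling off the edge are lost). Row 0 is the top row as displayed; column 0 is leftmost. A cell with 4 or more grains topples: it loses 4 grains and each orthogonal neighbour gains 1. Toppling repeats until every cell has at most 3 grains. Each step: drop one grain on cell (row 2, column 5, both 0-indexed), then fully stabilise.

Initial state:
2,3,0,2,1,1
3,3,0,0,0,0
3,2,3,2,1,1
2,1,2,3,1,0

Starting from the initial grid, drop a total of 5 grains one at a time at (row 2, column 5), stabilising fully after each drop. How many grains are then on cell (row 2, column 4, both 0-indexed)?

0) 2,3,0,2,1,1
3,3,0,0,0,0
3,2,3,2,1,1
2,1,2,3,1,0
1) 2,3,0,2,1,1
3,3,0,0,0,0
3,2,3,2,1,2
2,1,2,3,1,0
2) 2,3,0,2,1,1
3,3,0,0,0,0
3,2,3,2,1,3
2,1,2,3,1,0
3) 2,3,0,2,1,1
3,3,0,0,0,1
3,2,3,2,2,0
2,1,2,3,1,1
4) 2,3,0,2,1,1
3,3,0,0,0,1
3,2,3,2,2,1
2,1,2,3,1,1
5) 2,3,0,2,1,1
3,3,0,0,0,1
3,2,3,2,2,2
2,1,2,3,1,1

2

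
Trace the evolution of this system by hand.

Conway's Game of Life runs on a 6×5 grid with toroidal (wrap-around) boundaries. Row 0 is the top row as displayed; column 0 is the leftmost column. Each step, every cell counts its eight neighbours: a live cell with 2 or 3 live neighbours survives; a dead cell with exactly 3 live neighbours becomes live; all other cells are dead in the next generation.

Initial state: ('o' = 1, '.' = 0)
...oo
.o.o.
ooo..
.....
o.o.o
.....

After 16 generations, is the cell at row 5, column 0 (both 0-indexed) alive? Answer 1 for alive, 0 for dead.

gen 0: ...oo
.o.o.
ooo..
.....
o.o.o
.....
gen 1: ..ooo
.o.o.
ooo..
..ooo
.....
o....
gen 2: ooooo
.....
o....
o.ooo
...oo
...oo
gen 3: ooo..
..oo.
oo.o.
ooo..
.....
.o...
gen 4: o..o.
...o.
o..o.
o.o.o
o.o..
ooo..
gen 5: o..o.
..oo.
oooo.
o.o..
..o..
o.oo.
gen 6: .....
o....
o....
o...o
..o.o
..oo.
gen 7: .....
.....
oo...
oo.oo
ooo.o
..oo.
gen 8: .....
.....
.oo..
...o.
.....
o.ooo
gen 9: ...oo
.....
..o..
..o..
..o..
...oo
gen 10: ...oo
...o.
.....
.ooo.
..o..
..o.o
gen 11: ..o.o
...oo
...o.
.ooo.
.....
..o.o
gen 12: o.o.o
..o.o
.....
..oo.
.o...
.....
gen 13: oo..o
oo..o
..o..
..o..
..o..
oo...
gen 14: ..o..
..ooo
o.oo.
.ooo.
..o..
..o.o
gen 15: .oo.o
....o
o....
....o
.....
.oo..
gen 16: .oo..
.o.oo
o...o
.....
.....
oooo.

1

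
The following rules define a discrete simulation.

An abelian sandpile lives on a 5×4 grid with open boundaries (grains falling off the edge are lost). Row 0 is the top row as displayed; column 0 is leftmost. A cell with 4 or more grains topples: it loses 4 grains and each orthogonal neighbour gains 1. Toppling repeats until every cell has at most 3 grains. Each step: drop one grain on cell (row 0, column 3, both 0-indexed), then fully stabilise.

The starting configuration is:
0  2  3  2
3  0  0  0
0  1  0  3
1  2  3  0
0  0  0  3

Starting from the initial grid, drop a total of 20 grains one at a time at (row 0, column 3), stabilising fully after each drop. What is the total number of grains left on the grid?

step 0: 0  2  3  2
3  0  0  0
0  1  0  3
1  2  3  0
0  0  0  3
step 1: 0  2  3  3
3  0  0  0
0  1  0  3
1  2  3  0
0  0  0  3
step 2: 0  3  0  1
3  0  1  1
0  1  0  3
1  2  3  0
0  0  0  3
step 3: 0  3  0  2
3  0  1  1
0  1  0  3
1  2  3  0
0  0  0  3
step 4: 0  3  0  3
3  0  1  1
0  1  0  3
1  2  3  0
0  0  0  3
step 5: 0  3  1  0
3  0  1  2
0  1  0  3
1  2  3  0
0  0  0  3
step 6: 0  3  1  1
3  0  1  2
0  1  0  3
1  2  3  0
0  0  0  3
step 7: 0  3  1  2
3  0  1  2
0  1  0  3
1  2  3  0
0  0  0  3
step 8: 0  3  1  3
3  0  1  2
0  1  0  3
1  2  3  0
0  0  0  3
step 9: 0  3  2  0
3  0  1  3
0  1  0  3
1  2  3  0
0  0  0  3
step 10: 0  3  2  1
3  0  1  3
0  1  0  3
1  2  3  0
0  0  0  3
step 11: 0  3  2  2
3  0  1  3
0  1  0  3
1  2  3  0
0  0  0  3
step 12: 0  3  2  3
3  0  1  3
0  1  0  3
1  2  3  0
0  0  0  3
step 13: 0  3  3  1
3  0  2  1
0  1  1  0
1  2  3  1
0  0  0  3
step 14: 0  3  3  2
3  0  2  1
0  1  1  0
1  2  3  1
0  0  0  3
step 15: 0  3  3  3
3  0  2  1
0  1  1  0
1  2  3  1
0  0  0  3
step 16: 1  0  1  1
3  1  3  2
0  1  1  0
1  2  3  1
0  0  0  3
step 17: 1  0  1  2
3  1  3  2
0  1  1  0
1  2  3  1
0  0  0  3
step 18: 1  0  1  3
3  1  3  2
0  1  1  0
1  2  3  1
0  0  0  3
step 19: 1  0  2  0
3  1  3  3
0  1  1  0
1  2  3  1
0  0  0  3
step 20: 1  0  2  1
3  1  3  3
0  1  1  0
1  2  3  1
0  0  0  3

26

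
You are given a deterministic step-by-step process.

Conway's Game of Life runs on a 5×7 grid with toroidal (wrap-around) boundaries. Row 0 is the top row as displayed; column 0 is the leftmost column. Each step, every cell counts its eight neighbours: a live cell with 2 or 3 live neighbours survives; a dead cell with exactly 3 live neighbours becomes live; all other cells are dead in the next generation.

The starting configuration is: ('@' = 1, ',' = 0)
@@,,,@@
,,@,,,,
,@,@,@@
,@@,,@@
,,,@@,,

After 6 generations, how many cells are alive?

12

gen 0: @@,,,@@
,,@,,,,
,@,@,@@
,@@,,@@
,,,@@,,
gen 1: @@@@@@@
,,@,@,,
,@,@@@@
,@,,,,@
,,,@@,,
gen 2: @@,,,,@
,,,,,,,
,@,@@,@
,,,,,,@
,,,,,,,
gen 3: @,,,,,,
,@@,,@@
@,,,,@,
@,,,,@,
,,,,,,@
gen 4: @@,,,@,
,@,,,@,
@,,,@@,
@,,,,@,
@,,,,,@
gen 5: ,@,,,@,
,@,,,@,
@@,,@@,
@@,,@@,
,,,,,@,
gen 6: ,,,,@@@
,@@,,@,
,,@,,,,
@@,,,,,
@@,,,@,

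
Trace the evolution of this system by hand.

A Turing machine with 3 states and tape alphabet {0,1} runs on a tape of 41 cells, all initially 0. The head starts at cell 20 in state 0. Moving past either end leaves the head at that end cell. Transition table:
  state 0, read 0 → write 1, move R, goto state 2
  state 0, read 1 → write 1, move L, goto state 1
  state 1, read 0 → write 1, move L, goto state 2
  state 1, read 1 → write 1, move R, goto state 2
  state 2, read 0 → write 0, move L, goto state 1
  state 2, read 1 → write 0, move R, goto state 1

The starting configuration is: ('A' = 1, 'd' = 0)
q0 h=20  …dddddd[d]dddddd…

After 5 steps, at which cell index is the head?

t=0: q0 h=20  …dddddd[d]dddddd…
t=1: q2 h=21  …dddddA[d]dddddd…
t=2: q1 h=20  …dddddd[A]dddddd…
t=3: q2 h=21  …dddddA[d]dddddd…
t=4: q1 h=20  …dddddd[A]dddddd…
t=5: q2 h=21  …dddddA[d]dddddd…

21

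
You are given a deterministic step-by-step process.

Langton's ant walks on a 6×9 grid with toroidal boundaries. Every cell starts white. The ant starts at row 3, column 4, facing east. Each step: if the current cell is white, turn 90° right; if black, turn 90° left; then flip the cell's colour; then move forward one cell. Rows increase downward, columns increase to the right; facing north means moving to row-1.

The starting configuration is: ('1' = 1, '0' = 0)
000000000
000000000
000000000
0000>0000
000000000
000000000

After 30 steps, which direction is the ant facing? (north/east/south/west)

east

step 0: 000000000
000000000
000000000
0000>0000
000000000
000000000
step 1: 000000000
000000000
000000000
000010000
0000v0000
000000000
step 2: 000000000
000000000
000000000
000010000
000<10000
000000000
step 3: 000000000
000000000
000000000
000^10000
000110000
000000000
step 4: 000000000
000000000
000000000
0001>0000
000110000
000000000
step 5: 000000000
000000000
0000^0000
000100000
000110000
000000000
step 6: 000000000
000000000
00001>000
000100000
000110000
000000000
step 7: 000000000
000000000
000011000
00010v000
000110000
000000000
step 8: 000000000
000000000
000011000
0001<1000
000110000
000000000
step 9: 000000000
000000000
0000^1000
000111000
000110000
000000000
step 10: 000000000
000000000
000<01000
000111000
000110000
000000000
step 11: 000000000
000^00000
000101000
000111000
000110000
000000000
step 12: 000000000
0001>0000
000101000
000111000
000110000
000000000
step 13: 000000000
000110000
0001v1000
000111000
000110000
000000000
step 14: 000000000
000110000
000<11000
000111000
000110000
000000000
step 15: 000000000
000110000
000011000
000v11000
000110000
000000000
step 16: 000000000
000110000
000011000
0000>1000
000110000
000000000
step 17: 000000000
000110000
0000^1000
000001000
000110000
000000000
step 18: 000000000
000110000
000<01000
000001000
000110000
000000000
step 19: 000000000
000^10000
000101000
000001000
000110000
000000000
step 20: 000000000
00<010000
000101000
000001000
000110000
000000000
step 21: 00^000000
001010000
000101000
000001000
000110000
000000000
step 22: 001>00000
001010000
000101000
000001000
000110000
000000000
step 23: 001100000
001v10000
000101000
000001000
000110000
000000000
step 24: 001100000
00<110000
000101000
000001000
000110000
000000000
step 25: 001100000
000110000
00v101000
000001000
000110000
000000000
step 26: 001100000
000110000
0<1101000
000001000
000110000
000000000
step 27: 001100000
0^0110000
011101000
000001000
000110000
000000000
step 28: 001100000
01>110000
011101000
000001000
000110000
000000000
step 29: 001100000
011110000
01v101000
000001000
000110000
000000000
step 30: 001100000
011110000
010>01000
000001000
000110000
000000000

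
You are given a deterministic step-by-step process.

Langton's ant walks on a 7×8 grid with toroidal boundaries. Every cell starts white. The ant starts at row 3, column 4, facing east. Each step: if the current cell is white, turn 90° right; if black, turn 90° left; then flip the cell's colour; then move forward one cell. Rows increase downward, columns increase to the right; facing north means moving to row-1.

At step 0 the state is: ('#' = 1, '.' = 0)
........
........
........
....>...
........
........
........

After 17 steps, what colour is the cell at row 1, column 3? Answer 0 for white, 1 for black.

gen 0: ........
........
........
....>...
........
........
........
gen 1: ........
........
........
....#...
....v...
........
........
gen 2: ........
........
........
....#...
...<#...
........
........
gen 3: ........
........
........
...^#...
...##...
........
........
gen 4: ........
........
........
...#>...
...##...
........
........
gen 5: ........
........
....^...
...#....
...##...
........
........
gen 6: ........
........
....#>..
...#....
...##...
........
........
gen 7: ........
........
....##..
...#.v..
...##...
........
........
gen 8: ........
........
....##..
...#<#..
...##...
........
........
gen 9: ........
........
....^#..
...###..
...##...
........
........
gen 10: ........
........
...<.#..
...###..
...##...
........
........
gen 11: ........
...^....
...#.#..
...###..
...##...
........
........
gen 12: ........
...#>...
...#.#..
...###..
...##...
........
........
gen 13: ........
...##...
...#v#..
...###..
...##...
........
........
gen 14: ........
...##...
...<##..
...###..
...##...
........
........
gen 15: ........
...##...
....##..
...v##..
...##...
........
........
gen 16: ........
...##...
....##..
....>#..
...##...
........
........
gen 17: ........
...##...
....^#..
.....#..
...##...
........
........

1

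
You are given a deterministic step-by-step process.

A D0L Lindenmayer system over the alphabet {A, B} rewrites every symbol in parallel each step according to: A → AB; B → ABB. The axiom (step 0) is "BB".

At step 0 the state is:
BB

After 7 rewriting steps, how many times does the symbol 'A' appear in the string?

754

[0] BB
[1] ABBABB
[2] ABABBABBABABBABB
[3] ABABBABABBABBABABBABBABABBABABBABBABABBABB
[4] ABABBABABBABBABABBABABBABBABABBABBABABBABABBABBABABBABBABABBABABBABBABABBABABBABBABABBABBABABBABABBABBABABBABB
[5] ABABBABABBABBABABBABABBABBABABBABBABABBABABBABBABABBABABBA…ABBABABBABABBABBABABBABABBABBABABBABBABABBABABBABBABABBABB  (len 288)
[6] ABABBABABBABBABABBABABBABBABABBABBABABBABABBABBABABBABABBA…ABBABABBABABBABBABABBABABBABBABABBABBABABBABABBABBABABBABB  (len 754)
[7] ABABBABABBABBABABBABABBABBABABBABBABABBABABBABBABABBABABBA…ABBABABBABABBABBABABBABABBABBABABBABBABABBABABBABBABABBABB  (len 1974)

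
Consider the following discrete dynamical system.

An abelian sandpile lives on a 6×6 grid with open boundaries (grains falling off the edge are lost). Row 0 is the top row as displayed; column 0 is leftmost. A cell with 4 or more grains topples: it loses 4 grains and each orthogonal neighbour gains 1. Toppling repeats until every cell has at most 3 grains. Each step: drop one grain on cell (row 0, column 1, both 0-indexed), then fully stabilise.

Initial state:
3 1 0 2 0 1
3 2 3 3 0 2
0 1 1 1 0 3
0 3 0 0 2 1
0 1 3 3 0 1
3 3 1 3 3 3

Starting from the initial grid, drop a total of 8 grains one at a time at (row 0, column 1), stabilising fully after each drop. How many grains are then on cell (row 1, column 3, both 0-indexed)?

0

k=0  3 1 0 2 0 1
3 2 3 3 0 2
0 1 1 1 0 3
0 3 0 0 2 1
0 1 3 3 0 1
3 3 1 3 3 3
k=1  3 2 0 2 0 1
3 2 3 3 0 2
0 1 1 1 0 3
0 3 0 0 2 1
0 1 3 3 0 1
3 3 1 3 3 3
k=2  3 3 0 2 0 1
3 2 3 3 0 2
0 1 1 1 0 3
0 3 0 0 2 1
0 1 3 3 0 1
3 3 1 3 3 3
k=3  1 2 2 3 0 1
1 1 1 0 1 2
1 2 2 2 0 3
0 3 0 0 2 1
0 1 3 3 0 1
3 3 1 3 3 3
k=4  1 3 2 3 0 1
1 1 1 0 1 2
1 2 2 2 0 3
0 3 0 0 2 1
0 1 3 3 0 1
3 3 1 3 3 3
k=5  2 0 3 3 0 1
1 2 1 0 1 2
1 2 2 2 0 3
0 3 0 0 2 1
0 1 3 3 0 1
3 3 1 3 3 3
k=6  2 1 3 3 0 1
1 2 1 0 1 2
1 2 2 2 0 3
0 3 0 0 2 1
0 1 3 3 0 1
3 3 1 3 3 3
k=7  2 2 3 3 0 1
1 2 1 0 1 2
1 2 2 2 0 3
0 3 0 0 2 1
0 1 3 3 0 1
3 3 1 3 3 3
k=8  2 3 3 3 0 1
1 2 1 0 1 2
1 2 2 2 0 3
0 3 0 0 2 1
0 1 3 3 0 1
3 3 1 3 3 3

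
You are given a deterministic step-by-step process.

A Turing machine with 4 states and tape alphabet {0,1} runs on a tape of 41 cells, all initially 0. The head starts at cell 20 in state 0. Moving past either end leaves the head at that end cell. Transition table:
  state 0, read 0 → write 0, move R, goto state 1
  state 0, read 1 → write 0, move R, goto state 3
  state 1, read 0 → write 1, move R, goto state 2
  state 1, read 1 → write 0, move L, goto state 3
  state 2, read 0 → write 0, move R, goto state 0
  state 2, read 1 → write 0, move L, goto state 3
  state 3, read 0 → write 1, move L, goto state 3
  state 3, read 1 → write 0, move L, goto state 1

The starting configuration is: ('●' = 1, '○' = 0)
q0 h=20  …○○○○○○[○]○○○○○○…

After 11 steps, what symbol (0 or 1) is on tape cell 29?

k=0  q0 h=20  …○○○○○○[○]○○○○○○…
k=1  q1 h=21  …○○○○○○[○]○○○○○○…
k=2  q2 h=22  …○○○○○●[○]○○○○○○…
k=3  q0 h=23  …○○○○●○[○]○○○○○○…
k=4  q1 h=24  …○○○●○○[○]○○○○○○…
k=5  q2 h=25  …○○●○○●[○]○○○○○○…
k=6  q0 h=26  …○●○○●○[○]○○○○○○…
k=7  q1 h=27  …●○○●○○[○]○○○○○○…
k=8  q2 h=28  …○○●○○●[○]○○○○○○…
k=9  q0 h=29  …○●○○●○[○]○○○○○○…
k=10  q1 h=30  …●○○●○○[○]○○○○○○…
k=11  q2 h=31  …○○●○○●[○]○○○○○○…

0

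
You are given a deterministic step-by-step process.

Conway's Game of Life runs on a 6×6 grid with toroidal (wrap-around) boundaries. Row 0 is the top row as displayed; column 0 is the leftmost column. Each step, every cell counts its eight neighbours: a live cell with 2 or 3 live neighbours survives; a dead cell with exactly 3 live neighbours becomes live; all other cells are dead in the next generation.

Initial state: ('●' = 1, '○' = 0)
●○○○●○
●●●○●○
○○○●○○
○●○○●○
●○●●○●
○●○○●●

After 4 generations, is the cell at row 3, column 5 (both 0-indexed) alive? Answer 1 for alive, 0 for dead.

1

gen 0: ●○○○●○
●●●○●○
○○○●○○
○●○○●○
●○●●○●
○●○○●●
gen 1: ○○●○●○
●●●○●○
●○○●●●
●●○○●●
○○●●○○
○●●○○○
gen 2: ●○○○○●
●○●○○○
○○○○○○
○●○○○○
○○○●●●
○●○○○○
gen 3: ●○○○○●
●●○○○●
○●○○○○
○○○○●○
●○●○●○
○○○○○○
gen 4: ○●○○○●
○●○○○●
○●○○○●
○●○●○●
○○○●○●
●●○○○○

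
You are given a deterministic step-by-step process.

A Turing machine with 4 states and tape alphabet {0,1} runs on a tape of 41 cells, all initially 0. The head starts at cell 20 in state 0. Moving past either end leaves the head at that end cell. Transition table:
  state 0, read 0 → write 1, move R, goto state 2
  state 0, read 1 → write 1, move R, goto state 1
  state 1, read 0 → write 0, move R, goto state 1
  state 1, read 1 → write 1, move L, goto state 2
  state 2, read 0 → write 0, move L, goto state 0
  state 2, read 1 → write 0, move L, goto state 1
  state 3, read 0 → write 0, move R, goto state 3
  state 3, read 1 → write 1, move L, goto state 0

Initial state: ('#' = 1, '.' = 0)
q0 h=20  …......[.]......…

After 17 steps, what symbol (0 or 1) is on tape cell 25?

0

gen 0: q0 h=20  …......[.]......…
gen 1: q2 h=21  ….....#[.]......…
gen 2: q0 h=20  …......[#]......…
gen 3: q1 h=21  ….....#[.]......…
gen 4: q1 h=22  …....#.[.]......…
gen 5: q1 h=23  …...#..[.]......…
gen 6: q1 h=24  …..#...[.]......…
gen 7: q1 h=25  ….#....[.]......…
gen 8: q1 h=26  …#.....[.]......…
gen 9: q1 h=27  …......[.]......…
gen 10: q1 h=28  …......[.]......…
gen 11: q1 h=29  …......[.]......…
gen 12: q1 h=30  …......[.]......…
gen 13: q1 h=31  …......[.]......…
gen 14: q1 h=32  …......[.]......…
gen 15: q1 h=33  …......[.]......…
gen 16: q1 h=34  …......[.]......|
gen 17: q1 h=35  …......[.].....|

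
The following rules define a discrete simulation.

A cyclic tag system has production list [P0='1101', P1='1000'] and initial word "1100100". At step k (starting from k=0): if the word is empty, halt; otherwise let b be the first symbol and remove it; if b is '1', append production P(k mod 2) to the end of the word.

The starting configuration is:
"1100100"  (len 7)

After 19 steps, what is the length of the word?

0) "1100100"  (len 7)
1) "1001001101"  (len 10)
2) "0010011011000"  (len 13)
3) "010011011000"  (len 12)
4) "10011011000"  (len 11)
5) "00110110001101"  (len 14)
6) "0110110001101"  (len 13)
7) "110110001101"  (len 12)
8) "101100011011000"  (len 15)
9) "011000110110001101"  (len 18)
10) "11000110110001101"  (len 17)
11) "10001101100011011101"  (len 20)
12) "00011011000110111011000"  (len 23)
13) "0011011000110111011000"  (len 22)
14) "011011000110111011000"  (len 21)
15) "11011000110111011000"  (len 20)
16) "10110001101110110001000"  (len 23)
17) "01100011011101100010001101"  (len 26)
18) "1100011011101100010001101"  (len 25)
19) "1000110111011000100011011101"  (len 28)

28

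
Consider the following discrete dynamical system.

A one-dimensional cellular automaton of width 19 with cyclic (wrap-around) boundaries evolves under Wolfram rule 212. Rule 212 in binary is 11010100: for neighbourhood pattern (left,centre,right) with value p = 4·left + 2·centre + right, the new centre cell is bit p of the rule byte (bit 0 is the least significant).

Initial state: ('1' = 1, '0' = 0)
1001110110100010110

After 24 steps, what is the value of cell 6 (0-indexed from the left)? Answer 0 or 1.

step 0: 1001110110100010110
step 1: 1100110010110010010
step 2: 0110011010011011010
step 3: 0011001011001001011
step 4: 1001101001101101001
step 5: 1100101100100101100
step 6: 0110100110110100110
step 7: 0010110010010110011
step 8: 1010011011010011001
step 9: 1011001001011001100
step 10: 1001101101001100110
step 11: 1100100101100110010
step 12: 0110110100110011010
step 13: 0010010110011001011
step 14: 1011010011001101001
step 15: 1001011001100101100
step 16: 1101001100110100110
step 17: 0101100110010110010
step 18: 0100110011010011011
step 19: 0110011001011001001
step 20: 0011001101001101101
step 21: 1001100101100100101
step 22: 1100110100110110100
step 23: 0110010110010010110
step 24: 0011010011011010011

0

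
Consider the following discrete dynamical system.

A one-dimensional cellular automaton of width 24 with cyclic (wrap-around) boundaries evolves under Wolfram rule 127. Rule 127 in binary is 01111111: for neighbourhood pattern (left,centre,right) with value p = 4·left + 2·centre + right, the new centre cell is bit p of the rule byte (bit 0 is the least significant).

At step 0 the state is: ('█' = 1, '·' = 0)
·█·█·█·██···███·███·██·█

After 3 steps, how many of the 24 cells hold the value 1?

t=0: ·█·█·█·██···███·███·██·█
t=1: █████████████·███·██████
t=2: ············███·███·····
t=3: █████████████·███·██████

22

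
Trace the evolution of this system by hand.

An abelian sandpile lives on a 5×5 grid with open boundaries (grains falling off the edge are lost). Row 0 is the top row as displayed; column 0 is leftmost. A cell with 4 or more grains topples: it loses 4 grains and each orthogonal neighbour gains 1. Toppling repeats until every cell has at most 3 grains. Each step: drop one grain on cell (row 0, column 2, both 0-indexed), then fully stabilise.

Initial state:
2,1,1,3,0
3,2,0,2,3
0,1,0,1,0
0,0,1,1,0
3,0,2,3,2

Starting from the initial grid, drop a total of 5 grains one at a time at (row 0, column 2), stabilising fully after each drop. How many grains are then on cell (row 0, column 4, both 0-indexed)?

0) 2,1,1,3,0
3,2,0,2,3
0,1,0,1,0
0,0,1,1,0
3,0,2,3,2
1) 2,1,2,3,0
3,2,0,2,3
0,1,0,1,0
0,0,1,1,0
3,0,2,3,2
2) 2,1,3,3,0
3,2,0,2,3
0,1,0,1,0
0,0,1,1,0
3,0,2,3,2
3) 2,2,1,0,1
3,2,1,3,3
0,1,0,1,0
0,0,1,1,0
3,0,2,3,2
4) 2,2,2,0,1
3,2,1,3,3
0,1,0,1,0
0,0,1,1,0
3,0,2,3,2
5) 2,2,3,0,1
3,2,1,3,3
0,1,0,1,0
0,0,1,1,0
3,0,2,3,2

1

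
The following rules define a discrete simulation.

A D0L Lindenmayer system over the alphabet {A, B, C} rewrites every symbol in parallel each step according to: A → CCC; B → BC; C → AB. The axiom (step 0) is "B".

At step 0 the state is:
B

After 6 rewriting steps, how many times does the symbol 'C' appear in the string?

32

step 0: B
step 1: BC
step 2: BCAB
step 3: BCABCCCBC
step 4: BCABCCCBCABABABBCAB
step 5: BCABCCCBCABABABBCABCCCBCCCCBCCCCBCBCABCCCBC
step 6: BCABCCCBCABABABBCABCCCBCCCCBCCCCBCBCABCCCBCABABABBCABABABABBCABABABABBCABBCABCCCBCABABABBCAB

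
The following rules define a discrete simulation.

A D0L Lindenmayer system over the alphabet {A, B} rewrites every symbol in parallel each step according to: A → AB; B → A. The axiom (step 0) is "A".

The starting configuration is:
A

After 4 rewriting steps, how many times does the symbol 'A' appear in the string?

5

t=0: A
t=1: AB
t=2: ABA
t=3: ABAAB
t=4: ABAABABA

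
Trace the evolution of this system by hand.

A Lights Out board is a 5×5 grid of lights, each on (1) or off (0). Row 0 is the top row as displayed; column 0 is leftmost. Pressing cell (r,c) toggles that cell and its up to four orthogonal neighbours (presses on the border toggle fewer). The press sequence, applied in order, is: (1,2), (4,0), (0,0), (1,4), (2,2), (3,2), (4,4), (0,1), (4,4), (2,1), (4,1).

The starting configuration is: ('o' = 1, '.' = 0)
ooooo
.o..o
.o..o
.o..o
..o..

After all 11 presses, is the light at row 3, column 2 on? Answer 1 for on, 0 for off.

0

k=0  ooooo
.o..o
.o..o
.o..o
..o..
k=1  oo.oo
..ooo
.oo.o
.o..o
..o..
k=2  oo.oo
..ooo
.oo.o
oo..o
ooo..
k=3  ...oo
o.ooo
.oo.o
oo..o
ooo..
k=4  ...o.
o.o..
.oo..
oo..o
ooo..
k=5  ...o.
o....
...o.
ooo.o
ooo..
k=6  ...o.
o....
..oo.
o..oo
oo...
k=7  ...o.
o....
..oo.
o..o.
oo.oo
k=8  oooo.
oo...
..oo.
o..o.
oo.oo
k=9  oooo.
oo...
..oo.
o..oo
oo...
k=10  oooo.
o....
oo.o.
oo.oo
oo...
k=11  oooo.
o....
oo.o.
o..oo
..o..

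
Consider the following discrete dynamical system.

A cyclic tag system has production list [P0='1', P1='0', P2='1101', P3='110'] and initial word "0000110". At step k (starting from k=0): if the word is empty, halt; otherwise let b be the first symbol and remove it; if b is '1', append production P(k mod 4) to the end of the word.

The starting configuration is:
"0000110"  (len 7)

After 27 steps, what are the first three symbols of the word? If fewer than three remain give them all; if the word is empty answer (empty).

k=0  "0000110"  (len 7)
k=1  "000110"  (len 6)
k=2  "00110"  (len 5)
k=3  "0110"  (len 4)
k=4  "110"  (len 3)
k=5  "101"  (len 3)
k=6  "010"  (len 3)
k=7  "10"  (len 2)
k=8  "0110"  (len 4)
k=9  "110"  (len 3)
k=10  "100"  (len 3)
k=11  "001101"  (len 6)
k=12  "01101"  (len 5)
k=13  "1101"  (len 4)
k=14  "1010"  (len 4)
k=15  "0101101"  (len 7)
k=16  "101101"  (len 6)
k=17  "011011"  (len 6)
k=18  "11011"  (len 5)
k=19  "10111101"  (len 8)
k=20  "0111101110"  (len 10)
k=21  "111101110"  (len 9)
k=22  "111011100"  (len 9)
k=23  "110111001101"  (len 12)
k=24  "10111001101110"  (len 14)
k=25  "01110011011101"  (len 14)
k=26  "1110011011101"  (len 13)
k=27  "1100110111011101"  (len 16)

110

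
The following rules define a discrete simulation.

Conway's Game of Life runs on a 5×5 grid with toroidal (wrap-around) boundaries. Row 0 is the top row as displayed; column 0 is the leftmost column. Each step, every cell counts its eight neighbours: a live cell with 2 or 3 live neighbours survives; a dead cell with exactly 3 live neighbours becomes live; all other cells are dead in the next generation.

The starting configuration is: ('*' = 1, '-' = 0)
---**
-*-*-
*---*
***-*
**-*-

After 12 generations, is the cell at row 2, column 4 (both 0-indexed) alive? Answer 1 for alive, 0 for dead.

gen 0: ---**
-*-*-
*---*
***-*
**-*-
gen 1: -*-*-
--**-
-----
--*--
-----
gen 2: ---*-
--**-
--**-
-----
--*--
gen 3: ---*-
----*
--**-
--**-
-----
gen 4: -----
--*-*
--*-*
--**-
--**-
gen 5: --*--
-----
-**-*
-*--*
--**-
gen 6: --**-
-***-
-***-
-*--*
-***-
gen 7: ----*
----*
----*
----*
**--*
gen 8: ---**
*--**
*--**
---**
---**
gen 9: --*--
--*--
--*--
--*--
*-*--
gen 10: --**-
-***-
-***-
--**-
--**-
gen 11: ----*
----*
----*
----*
-*--*
gen 12: ---**
*--**
*--**
---**
---**

1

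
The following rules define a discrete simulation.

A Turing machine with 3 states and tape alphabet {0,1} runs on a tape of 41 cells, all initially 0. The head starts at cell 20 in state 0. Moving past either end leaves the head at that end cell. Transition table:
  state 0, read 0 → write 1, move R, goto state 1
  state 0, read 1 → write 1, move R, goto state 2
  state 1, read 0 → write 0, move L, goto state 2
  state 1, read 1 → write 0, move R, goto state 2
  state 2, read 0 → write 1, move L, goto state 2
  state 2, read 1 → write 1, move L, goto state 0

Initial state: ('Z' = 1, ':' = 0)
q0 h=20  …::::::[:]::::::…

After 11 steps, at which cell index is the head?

19

[0] q0 h=20  …::::::[:]::::::…
[1] q1 h=21  …:::::Z[:]::::::…
[2] q2 h=20  …::::::[Z]::::::…
[3] q0 h=19  …::::::[:]Z:::::…
[4] q1 h=20  …:::::Z[Z]::::::…
[5] q2 h=21  …::::Z:[:]::::::…
[6] q2 h=20  …:::::Z[:]Z:::::…
[7] q2 h=19  …::::::[Z]ZZ::::…
[8] q0 h=18  …::::::[:]ZZZ:::…
[9] q1 h=19  …:::::Z[Z]ZZ::::…
[10] q2 h=20  …::::Z:[Z]Z:::::…
[11] q0 h=19  …:::::Z[:]ZZ::::…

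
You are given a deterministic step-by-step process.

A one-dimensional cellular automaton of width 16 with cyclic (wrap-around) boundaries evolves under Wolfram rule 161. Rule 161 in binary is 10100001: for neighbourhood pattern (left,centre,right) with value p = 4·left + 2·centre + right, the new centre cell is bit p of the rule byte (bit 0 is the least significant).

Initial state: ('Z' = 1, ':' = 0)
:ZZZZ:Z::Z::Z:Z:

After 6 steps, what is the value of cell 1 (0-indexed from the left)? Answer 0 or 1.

gen 0: :ZZZZ:Z::Z::Z:Z:
gen 1: ::ZZ:Z:::::::Z::
gen 2: Z:::Z::ZZZZZ:::Z
gen 3: ::Z:::::ZZZ::Z::
gen 4: Z:::ZZZ::Z:::::Z
gen 5: ::Z::Z:::::ZZZ::
gen 6: Z::::::ZZZ::Z::Z

0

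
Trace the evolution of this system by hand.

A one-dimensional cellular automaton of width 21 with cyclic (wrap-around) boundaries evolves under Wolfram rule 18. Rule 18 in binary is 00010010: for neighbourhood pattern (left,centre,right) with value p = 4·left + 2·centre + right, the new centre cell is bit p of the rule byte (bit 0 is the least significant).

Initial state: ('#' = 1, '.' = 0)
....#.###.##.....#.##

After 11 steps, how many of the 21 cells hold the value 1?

4

t=0: ....#.###.##.....#.##
t=1: #..#........#...#....
t=2: .##.#......#.#.#.#..#
t=3: .....#....#.......##.
t=4: ....#.#..#.#.....#..#
t=5: #..#...##...#...#.##.
t=6: .##.#.#..#.#.#.#.....
t=7: #......##.......#....
t=8: .#....#..#.....#.#..#
t=9: ..#..#.##.#...#...##.
t=10: .#.##......#.#.#.#..#
t=11: .....#....#.......##.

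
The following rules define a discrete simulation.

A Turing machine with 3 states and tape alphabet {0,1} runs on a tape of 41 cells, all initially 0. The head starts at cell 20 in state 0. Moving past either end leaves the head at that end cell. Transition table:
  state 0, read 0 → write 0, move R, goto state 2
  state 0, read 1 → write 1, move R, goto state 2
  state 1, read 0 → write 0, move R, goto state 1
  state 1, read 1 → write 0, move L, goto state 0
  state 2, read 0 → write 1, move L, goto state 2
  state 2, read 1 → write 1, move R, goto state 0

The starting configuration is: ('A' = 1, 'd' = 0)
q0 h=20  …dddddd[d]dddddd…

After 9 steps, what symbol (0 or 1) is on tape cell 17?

t=0: q0 h=20  …dddddd[d]dddddd…
t=1: q2 h=21  …dddddd[d]dddddd…
t=2: q2 h=20  …dddddd[d]Addddd…
t=3: q2 h=19  …dddddd[d]AAdddd…
t=4: q2 h=18  …dddddd[d]AAAddd…
t=5: q2 h=17  …dddddd[d]AAAAdd…
t=6: q2 h=16  …dddddd[d]AAAAAd…
t=7: q2 h=15  …dddddd[d]AAAAAA…
t=8: q2 h=14  …dddddd[d]AAAAAA…
t=9: q2 h=13  …dddddd[d]AAAAAA…

1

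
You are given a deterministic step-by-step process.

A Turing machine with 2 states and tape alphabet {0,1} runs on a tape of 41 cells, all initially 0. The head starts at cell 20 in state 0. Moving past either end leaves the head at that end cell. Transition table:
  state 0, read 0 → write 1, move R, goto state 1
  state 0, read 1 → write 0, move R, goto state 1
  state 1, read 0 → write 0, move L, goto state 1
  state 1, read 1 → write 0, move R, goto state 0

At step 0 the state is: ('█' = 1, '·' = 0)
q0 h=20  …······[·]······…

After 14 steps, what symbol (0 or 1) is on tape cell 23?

gen 0: q0 h=20  …······[·]······…
gen 1: q1 h=21  …·····█[·]······…
gen 2: q1 h=20  …······[█]······…
gen 3: q0 h=21  …······[·]······…
gen 4: q1 h=22  …·····█[·]······…
gen 5: q1 h=21  …······[█]······…
gen 6: q0 h=22  …······[·]······…
gen 7: q1 h=23  …·····█[·]······…
gen 8: q1 h=22  …······[█]······…
gen 9: q0 h=23  …······[·]······…
gen 10: q1 h=24  …·····█[·]······…
gen 11: q1 h=23  …······[█]······…
gen 12: q0 h=24  …······[·]······…
gen 13: q1 h=25  …·····█[·]······…
gen 14: q1 h=24  …······[█]······…

0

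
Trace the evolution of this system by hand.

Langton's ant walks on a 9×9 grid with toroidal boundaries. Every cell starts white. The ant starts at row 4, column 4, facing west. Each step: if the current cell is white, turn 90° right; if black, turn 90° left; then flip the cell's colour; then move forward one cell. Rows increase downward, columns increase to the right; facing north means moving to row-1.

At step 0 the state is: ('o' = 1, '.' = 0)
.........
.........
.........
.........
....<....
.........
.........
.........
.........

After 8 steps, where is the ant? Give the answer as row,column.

4,4

gen 0: .........
.........
.........
.........
....<....
.........
.........
.........
.........
gen 1: .........
.........
.........
....^....
....o....
.........
.........
.........
.........
gen 2: .........
.........
.........
....o>...
....o....
.........
.........
.........
.........
gen 3: .........
.........
.........
....oo...
....ov...
.........
.........
.........
.........
gen 4: .........
.........
.........
....oo...
....<o...
.........
.........
.........
.........
gen 5: .........
.........
.........
....oo...
.....o...
....v....
.........
.........
.........
gen 6: .........
.........
.........
....oo...
.....o...
...<o....
.........
.........
.........
gen 7: .........
.........
.........
....oo...
...^.o...
...oo....
.........
.........
.........
gen 8: .........
.........
.........
....oo...
...o>o...
...oo....
.........
.........
.........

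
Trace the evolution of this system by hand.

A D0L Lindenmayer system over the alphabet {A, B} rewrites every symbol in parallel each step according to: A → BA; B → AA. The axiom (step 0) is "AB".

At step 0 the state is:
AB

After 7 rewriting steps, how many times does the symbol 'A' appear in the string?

gen 0: AB
gen 1: BAAA
gen 2: AABABABA
gen 3: BABAAABAAABAAABA
gen 4: AABAAABABABAAABABABAAABABABAAABA
gen 5: BABAAABABABAAABAAABAAABABABAAABAAABAAABABABAAABAAABAAABABABAAABA
gen 6: AABAAABABABAAABAAABAAABABABAAABABABAAABABABAAABAAABAAABABA…BABABAAABAAABAAABABABAAABABABAAABABABAAABAAABAAABABABAAABA  (len 128)
gen 7: BABAAABABABAAABAAABAAABABABAAABABABAAABABABAAABAAABAAABABA…BABABAAABAAABAAABABABAAABABABAAABABABAAABAAABAAABABABAAABA  (len 256)

171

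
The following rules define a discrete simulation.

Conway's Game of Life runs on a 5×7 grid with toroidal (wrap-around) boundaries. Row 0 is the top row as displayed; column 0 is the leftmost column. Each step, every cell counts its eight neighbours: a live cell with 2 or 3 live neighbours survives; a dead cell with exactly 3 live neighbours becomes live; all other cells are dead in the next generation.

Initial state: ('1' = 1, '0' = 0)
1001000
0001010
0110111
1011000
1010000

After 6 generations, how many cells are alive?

k=0  1001000
0001010
0110111
1011000
1010000
k=1  0111101
1101010
1100011
1000110
1010001
k=2  0000100
0001000
0010000
0000100
0010000
k=3  0001000
0001000
0001000
0001000
0001000
k=4  0011100
0011100
0011100
0011100
0011100
k=5  0100010
0100010
0100010
0100010
0100010
k=6  1110111
1110111
1110111
1110111
1110111

30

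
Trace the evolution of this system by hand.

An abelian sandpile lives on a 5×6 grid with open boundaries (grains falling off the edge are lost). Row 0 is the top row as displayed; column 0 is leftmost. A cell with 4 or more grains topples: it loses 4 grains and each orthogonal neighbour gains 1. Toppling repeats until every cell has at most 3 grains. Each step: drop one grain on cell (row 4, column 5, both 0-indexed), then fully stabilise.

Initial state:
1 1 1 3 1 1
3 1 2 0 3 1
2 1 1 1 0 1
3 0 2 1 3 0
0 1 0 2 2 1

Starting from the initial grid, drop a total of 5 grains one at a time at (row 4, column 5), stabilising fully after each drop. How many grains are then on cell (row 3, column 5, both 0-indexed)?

1

t=0: 1 1 1 3 1 1
3 1 2 0 3 1
2 1 1 1 0 1
3 0 2 1 3 0
0 1 0 2 2 1
t=1: 1 1 1 3 1 1
3 1 2 0 3 1
2 1 1 1 0 1
3 0 2 1 3 0
0 1 0 2 2 2
t=2: 1 1 1 3 1 1
3 1 2 0 3 1
2 1 1 1 0 1
3 0 2 1 3 0
0 1 0 2 2 3
t=3: 1 1 1 3 1 1
3 1 2 0 3 1
2 1 1 1 0 1
3 0 2 1 3 1
0 1 0 2 3 0
t=4: 1 1 1 3 1 1
3 1 2 0 3 1
2 1 1 1 0 1
3 0 2 1 3 1
0 1 0 2 3 1
t=5: 1 1 1 3 1 1
3 1 2 0 3 1
2 1 1 1 0 1
3 0 2 1 3 1
0 1 0 2 3 2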